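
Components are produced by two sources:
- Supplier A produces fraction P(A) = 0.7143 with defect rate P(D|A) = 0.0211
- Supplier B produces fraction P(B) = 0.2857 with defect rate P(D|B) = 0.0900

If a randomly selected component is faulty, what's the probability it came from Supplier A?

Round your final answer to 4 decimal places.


Let A = from Supplier A, D = faulty

Given:
- P(A) = 0.7143, P(B) = 0.2857
- P(D|A) = 0.0211, P(D|B) = 0.0900

Step 1: Find P(D)
P(D) = P(D|A)P(A) + P(D|B)P(B)
     = 0.0211 × 0.7143 + 0.0900 × 0.2857
     = 0.01507173 + 0.02571300
     = 0.04078473

Step 2: Apply Bayes' theorem
P(A|D) = P(D|A)P(A) / P(D)
       = 0.01507173 / 0.04078473
       = 0.3695


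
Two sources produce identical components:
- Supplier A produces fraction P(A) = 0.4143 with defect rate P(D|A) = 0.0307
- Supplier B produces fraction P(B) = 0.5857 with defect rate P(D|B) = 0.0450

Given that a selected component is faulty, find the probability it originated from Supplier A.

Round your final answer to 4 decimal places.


Let A = from Supplier A, D = faulty

Given:
- P(A) = 0.4143, P(B) = 0.5857
- P(D|A) = 0.0307, P(D|B) = 0.0450

Step 1: Find P(D)
P(D) = P(D|A)P(A) + P(D|B)P(B)
     = 0.0307 × 0.4143 + 0.0450 × 0.5857
     = 0.01271901 + 0.02635650
     = 0.03907551

Step 2: Apply Bayes' theorem
P(A|D) = P(D|A)P(A) / P(D)
       = 0.01271901 / 0.03907551
       = 0.3255


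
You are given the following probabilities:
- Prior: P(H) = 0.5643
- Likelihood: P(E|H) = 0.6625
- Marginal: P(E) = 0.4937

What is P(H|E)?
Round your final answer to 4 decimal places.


Using Bayes' theorem:

P(H|E) = P(E|H) × P(H) / P(E)
       = 0.6625 × 0.5643 / 0.4937
       = 0.37384875 / 0.4937
       = 0.7572

The evidence strengthens our belief in H.
Prior: 0.5643 → Posterior: 0.7572


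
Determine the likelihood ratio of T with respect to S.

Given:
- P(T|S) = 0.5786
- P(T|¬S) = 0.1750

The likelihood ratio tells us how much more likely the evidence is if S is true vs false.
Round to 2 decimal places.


Likelihood Ratio (LR) = P(T|S) / P(T|¬S)

LR = 0.5786 / 0.1750
   = 3.31

The evidence is 3.31 times more likely if S is true than if S is false.
Because LR exceeds 1, T is evidence for S.


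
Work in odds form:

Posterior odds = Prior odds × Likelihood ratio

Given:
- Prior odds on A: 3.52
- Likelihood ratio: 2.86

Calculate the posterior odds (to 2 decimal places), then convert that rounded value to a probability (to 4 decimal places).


Step 1: Calculate posterior odds
Posterior odds = Prior odds × LR
               = 3.52 × 2.86
               = 10.07

Step 2: Convert to probability
P(A|E) = Posterior odds / (1 + Posterior odds)
       = 10.07 / (1 + 10.07)
       = 10.07 / 11.07
       = 0.9097

The evidence increased P(A) from 0.7788 to 0.9097.


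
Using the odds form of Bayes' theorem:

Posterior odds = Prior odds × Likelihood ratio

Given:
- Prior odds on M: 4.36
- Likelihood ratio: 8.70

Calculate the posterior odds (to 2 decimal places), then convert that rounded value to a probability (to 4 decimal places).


Step 1: Calculate posterior odds
Posterior odds = Prior odds × LR
               = 4.36 × 8.70
               = 37.93

Step 2: Convert to probability
P(M|E) = Posterior odds / (1 + Posterior odds)
       = 37.93 / (1 + 37.93)
       = 37.93 / 38.93
       = 0.9743

The evidence increased P(M) from 0.8134 to 0.9743.


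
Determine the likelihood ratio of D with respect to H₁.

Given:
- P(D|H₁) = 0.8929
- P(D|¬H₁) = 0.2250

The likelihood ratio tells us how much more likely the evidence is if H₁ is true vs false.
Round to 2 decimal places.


Likelihood Ratio (LR) = P(D|H₁) / P(D|¬H₁)

LR = 0.8929 / 0.2250
   = 3.97

The evidence is 3.97 times more likely if H₁ is true than if H₁ is false.
Because LR exceeds 1, D is evidence for H₁.


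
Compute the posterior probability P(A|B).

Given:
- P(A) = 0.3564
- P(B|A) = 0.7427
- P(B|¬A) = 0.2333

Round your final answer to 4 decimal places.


Bayes' theorem: P(A|B) = P(B|A) × P(A) / P(B)

Step 1: Calculate P(B) using law of total probability
P(B) = P(B|A)P(A) + P(B|¬A)P(¬A)
     = 0.7427 × 0.3564 + 0.2333 × 0.6436
     = 0.26469828 + 0.15015188
     = 0.41485016

Step 2: Apply Bayes' theorem
P(A|B) = P(B|A) × P(A) / P(B)
       = 0.26469828 / 0.41485016
       = 0.6381


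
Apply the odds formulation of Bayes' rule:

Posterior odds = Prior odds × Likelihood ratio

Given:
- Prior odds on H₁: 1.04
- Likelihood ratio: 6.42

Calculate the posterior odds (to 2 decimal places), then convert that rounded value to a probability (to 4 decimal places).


Step 1: Calculate posterior odds
Posterior odds = Prior odds × LR
               = 1.04 × 6.42
               = 6.68

Step 2: Convert to probability
P(H₁|E) = Posterior odds / (1 + Posterior odds)
       = 6.68 / (1 + 6.68)
       = 6.68 / 7.68
       = 0.8698

The evidence increased P(H₁) from 0.5098 to 0.8698.


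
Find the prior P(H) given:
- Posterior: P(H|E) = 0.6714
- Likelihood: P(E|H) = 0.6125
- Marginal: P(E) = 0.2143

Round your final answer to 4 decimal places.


From Bayes' theorem: P(H|E) = P(E|H) × P(H) / P(E)

Rearranging for P(H):
P(H) = P(H|E) × P(E) / P(E|H)
     = 0.6714 × 0.2143 / 0.6125
     = 0.14388102 / 0.6125
     = 0.2349


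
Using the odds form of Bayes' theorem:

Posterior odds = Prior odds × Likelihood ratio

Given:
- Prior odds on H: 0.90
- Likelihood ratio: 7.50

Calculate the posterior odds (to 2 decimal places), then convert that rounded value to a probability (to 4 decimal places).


Step 1: Calculate posterior odds
Posterior odds = Prior odds × LR
               = 0.90 × 7.50
               = 6.75

Step 2: Convert to probability
P(H|E) = Posterior odds / (1 + Posterior odds)
       = 6.75 / (1 + 6.75)
       = 6.75 / 7.75
       = 0.8710

The evidence increased P(H) from 0.4737 to 0.8710.


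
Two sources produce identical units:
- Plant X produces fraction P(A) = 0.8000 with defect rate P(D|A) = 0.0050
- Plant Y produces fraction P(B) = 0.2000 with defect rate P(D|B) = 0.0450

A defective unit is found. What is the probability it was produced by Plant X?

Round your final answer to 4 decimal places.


Let A = from Plant X, D = defective

Given:
- P(A) = 0.8000, P(B) = 0.2000
- P(D|A) = 0.0050, P(D|B) = 0.0450

Step 1: Find P(D)
P(D) = P(D|A)P(A) + P(D|B)P(B)
     = 0.0050 × 0.8000 + 0.0450 × 0.2000
     = 0.00400000 + 0.00900000
     = 0.01300000

Step 2: Apply Bayes' theorem
P(A|D) = P(D|A)P(A) / P(D)
       = 0.00400000 / 0.01300000
       = 0.3077


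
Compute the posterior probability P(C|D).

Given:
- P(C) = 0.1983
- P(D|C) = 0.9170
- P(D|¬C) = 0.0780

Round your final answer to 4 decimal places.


Bayes' theorem: P(C|D) = P(D|C) × P(C) / P(D)

Step 1: Calculate P(D) using law of total probability
P(D) = P(D|C)P(C) + P(D|¬C)P(¬C)
     = 0.9170 × 0.1983 + 0.0780 × 0.8017
     = 0.18184110 + 0.06253260
     = 0.24437370

Step 2: Apply Bayes' theorem
P(C|D) = P(D|C) × P(C) / P(D)
       = 0.18184110 / 0.24437370
       = 0.7441


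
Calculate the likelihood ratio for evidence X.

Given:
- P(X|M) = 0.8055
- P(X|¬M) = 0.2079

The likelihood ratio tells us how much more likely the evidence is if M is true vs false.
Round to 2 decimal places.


Likelihood Ratio (LR) = P(X|M) / P(X|¬M)

LR = 0.8055 / 0.2079
   = 3.87

The evidence is 3.87 times more likely if M is true than if M is false.
Because LR exceeds 1, X is evidence for M.


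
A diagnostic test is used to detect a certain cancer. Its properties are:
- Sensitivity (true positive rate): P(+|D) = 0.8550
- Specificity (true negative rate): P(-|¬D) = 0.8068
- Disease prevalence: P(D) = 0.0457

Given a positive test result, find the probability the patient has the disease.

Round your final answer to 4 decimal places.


Let D = has disease, + = positive test

Given:
- P(D) = 0.0457 (prevalence)
- P(+|D) = 0.8550 (sensitivity)
- P(-|¬D) = 0.8068 (specificity)
- P(+|¬D) = 0.1932 (false positive rate = 1 - specificity)

Step 1: Find P(+)
P(+) = P(+|D)P(D) + P(+|¬D)P(¬D)
     = 0.8550 × 0.0457 + 0.1932 × 0.9543
     = 0.03907350 + 0.18437076
     = 0.22344426

Step 2: Apply Bayes' theorem for P(D|+)
P(D|+) = P(+|D)P(D) / P(+)
       = 0.03907350 / 0.22344426
       = 0.1749


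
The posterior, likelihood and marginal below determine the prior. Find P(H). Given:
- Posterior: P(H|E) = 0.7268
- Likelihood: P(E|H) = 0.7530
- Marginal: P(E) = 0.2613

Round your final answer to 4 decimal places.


From Bayes' theorem: P(H|E) = P(E|H) × P(H) / P(E)

Rearranging for P(H):
P(H) = P(H|E) × P(E) / P(E|H)
     = 0.7268 × 0.2613 / 0.7530
     = 0.18991284 / 0.7530
     = 0.2522


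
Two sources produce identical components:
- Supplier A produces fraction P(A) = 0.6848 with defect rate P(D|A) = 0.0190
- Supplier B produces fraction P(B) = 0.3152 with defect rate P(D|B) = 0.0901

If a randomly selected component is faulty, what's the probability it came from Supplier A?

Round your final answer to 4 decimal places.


Let A = from Supplier A, D = faulty

Given:
- P(A) = 0.6848, P(B) = 0.3152
- P(D|A) = 0.0190, P(D|B) = 0.0901

Step 1: Find P(D)
P(D) = P(D|A)P(A) + P(D|B)P(B)
     = 0.0190 × 0.6848 + 0.0901 × 0.3152
     = 0.01301120 + 0.02839952
     = 0.04141072

Step 2: Apply Bayes' theorem
P(A|D) = P(D|A)P(A) / P(D)
       = 0.01301120 / 0.04141072
       = 0.3142


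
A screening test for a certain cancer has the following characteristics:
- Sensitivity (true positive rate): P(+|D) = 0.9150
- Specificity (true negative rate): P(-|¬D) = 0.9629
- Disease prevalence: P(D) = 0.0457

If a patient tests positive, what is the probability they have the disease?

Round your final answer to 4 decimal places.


Let D = has disease, + = positive test

Given:
- P(D) = 0.0457 (prevalence)
- P(+|D) = 0.9150 (sensitivity)
- P(-|¬D) = 0.9629 (specificity)
- P(+|¬D) = 0.0371 (false positive rate = 1 - specificity)

Step 1: Find P(+)
P(+) = P(+|D)P(D) + P(+|¬D)P(¬D)
     = 0.9150 × 0.0457 + 0.0371 × 0.9543
     = 0.04181550 + 0.03540453
     = 0.07722003

Step 2: Apply Bayes' theorem for P(D|+)
P(D|+) = P(+|D)P(D) / P(+)
       = 0.04181550 / 0.07722003
       = 0.5415


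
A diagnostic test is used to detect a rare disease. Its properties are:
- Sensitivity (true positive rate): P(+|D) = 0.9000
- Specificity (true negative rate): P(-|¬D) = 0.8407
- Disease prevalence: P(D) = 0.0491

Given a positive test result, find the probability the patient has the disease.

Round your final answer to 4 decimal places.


Let D = has disease, + = positive test

Given:
- P(D) = 0.0491 (prevalence)
- P(+|D) = 0.9000 (sensitivity)
- P(-|¬D) = 0.8407 (specificity)
- P(+|¬D) = 0.1593 (false positive rate = 1 - specificity)

Step 1: Find P(+)
P(+) = P(+|D)P(D) + P(+|¬D)P(¬D)
     = 0.9000 × 0.0491 + 0.1593 × 0.9509
     = 0.04419000 + 0.15147837
     = 0.19566837

Step 2: Apply Bayes' theorem for P(D|+)
P(D|+) = P(+|D)P(D) / P(+)
       = 0.04419000 / 0.19566837
       = 0.2258


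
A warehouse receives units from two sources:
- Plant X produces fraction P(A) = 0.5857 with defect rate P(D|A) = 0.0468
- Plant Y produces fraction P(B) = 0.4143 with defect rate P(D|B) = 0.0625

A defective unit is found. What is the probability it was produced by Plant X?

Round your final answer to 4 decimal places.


Let A = from Plant X, D = defective

Given:
- P(A) = 0.5857, P(B) = 0.4143
- P(D|A) = 0.0468, P(D|B) = 0.0625

Step 1: Find P(D)
P(D) = P(D|A)P(A) + P(D|B)P(B)
     = 0.0468 × 0.5857 + 0.0625 × 0.4143
     = 0.02741076 + 0.02589375
     = 0.05330451

Step 2: Apply Bayes' theorem
P(A|D) = P(D|A)P(A) / P(D)
       = 0.02741076 / 0.05330451
       = 0.5142


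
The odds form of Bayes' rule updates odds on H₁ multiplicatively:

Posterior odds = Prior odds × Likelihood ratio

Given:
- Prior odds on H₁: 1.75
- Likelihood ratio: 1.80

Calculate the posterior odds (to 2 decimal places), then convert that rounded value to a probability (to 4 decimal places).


Step 1: Calculate posterior odds
Posterior odds = Prior odds × LR
               = 1.75 × 1.80
               = 3.15

Step 2: Convert to probability
P(H₁|E) = Posterior odds / (1 + Posterior odds)
       = 3.15 / (1 + 3.15)
       = 3.15 / 4.15
       = 0.7590

The evidence increased P(H₁) from 0.6364 to 0.7590.


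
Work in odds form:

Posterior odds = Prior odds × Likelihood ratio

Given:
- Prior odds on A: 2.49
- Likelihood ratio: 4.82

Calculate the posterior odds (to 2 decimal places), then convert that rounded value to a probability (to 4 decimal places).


Step 1: Calculate posterior odds
Posterior odds = Prior odds × LR
               = 2.49 × 4.82
               = 12.00

Step 2: Convert to probability
P(A|E) = Posterior odds / (1 + Posterior odds)
       = 12.00 / (1 + 12.00)
       = 12.00 / 13.00
       = 0.9231

The evidence increased P(A) from 0.7135 to 0.9231.


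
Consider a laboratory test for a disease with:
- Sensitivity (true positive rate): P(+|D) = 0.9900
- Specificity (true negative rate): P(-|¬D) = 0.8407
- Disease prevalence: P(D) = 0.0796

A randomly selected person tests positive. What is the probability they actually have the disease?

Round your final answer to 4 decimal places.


Let D = has disease, + = positive test

Given:
- P(D) = 0.0796 (prevalence)
- P(+|D) = 0.9900 (sensitivity)
- P(-|¬D) = 0.8407 (specificity)
- P(+|¬D) = 0.1593 (false positive rate = 1 - specificity)

Step 1: Find P(+)
P(+) = P(+|D)P(D) + P(+|¬D)P(¬D)
     = 0.9900 × 0.0796 + 0.1593 × 0.9204
     = 0.07880400 + 0.14661972
     = 0.22542372

Step 2: Apply Bayes' theorem for P(D|+)
P(D|+) = P(+|D)P(D) / P(+)
       = 0.07880400 / 0.22542372
       = 0.3496


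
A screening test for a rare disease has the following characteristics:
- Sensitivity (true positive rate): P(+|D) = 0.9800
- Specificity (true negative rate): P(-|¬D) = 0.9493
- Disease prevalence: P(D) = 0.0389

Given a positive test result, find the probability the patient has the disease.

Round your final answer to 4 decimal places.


Let D = has disease, + = positive test

Given:
- P(D) = 0.0389 (prevalence)
- P(+|D) = 0.9800 (sensitivity)
- P(-|¬D) = 0.9493 (specificity)
- P(+|¬D) = 0.0507 (false positive rate = 1 - specificity)

Step 1: Find P(+)
P(+) = P(+|D)P(D) + P(+|¬D)P(¬D)
     = 0.9800 × 0.0389 + 0.0507 × 0.9611
     = 0.03812200 + 0.04872777
     = 0.08684977

Step 2: Apply Bayes' theorem for P(D|+)
P(D|+) = P(+|D)P(D) / P(+)
       = 0.03812200 / 0.08684977
       = 0.4389


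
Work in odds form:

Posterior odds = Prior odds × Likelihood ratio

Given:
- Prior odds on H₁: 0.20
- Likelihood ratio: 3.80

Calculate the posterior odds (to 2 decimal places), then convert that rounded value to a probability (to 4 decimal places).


Step 1: Calculate posterior odds
Posterior odds = Prior odds × LR
               = 0.20 × 3.80
               = 0.76

Step 2: Convert to probability
P(H₁|E) = Posterior odds / (1 + Posterior odds)
       = 0.76 / (1 + 0.76)
       = 0.76 / 1.76
       = 0.4318

The evidence increased P(H₁) from 0.1667 to 0.4318.


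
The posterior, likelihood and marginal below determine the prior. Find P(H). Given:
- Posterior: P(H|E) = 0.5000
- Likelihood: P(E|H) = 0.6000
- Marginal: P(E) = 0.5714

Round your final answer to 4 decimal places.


From Bayes' theorem: P(H|E) = P(E|H) × P(H) / P(E)

Rearranging for P(H):
P(H) = P(H|E) × P(E) / P(E|H)
     = 0.5000 × 0.5714 / 0.6000
     = 0.28570000 / 0.6000
     = 0.4762


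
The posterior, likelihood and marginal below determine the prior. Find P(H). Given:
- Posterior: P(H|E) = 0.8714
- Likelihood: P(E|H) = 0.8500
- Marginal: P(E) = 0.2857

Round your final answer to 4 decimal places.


From Bayes' theorem: P(H|E) = P(E|H) × P(H) / P(E)

Rearranging for P(H):
P(H) = P(H|E) × P(E) / P(E|H)
     = 0.8714 × 0.2857 / 0.8500
     = 0.24895898 / 0.8500
     = 0.2929


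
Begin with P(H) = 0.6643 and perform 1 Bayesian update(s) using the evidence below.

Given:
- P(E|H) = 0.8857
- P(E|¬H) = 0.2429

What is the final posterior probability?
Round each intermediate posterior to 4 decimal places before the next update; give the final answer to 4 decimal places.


Sequential Bayesian updating:

Initial prior: P(H) = 0.6643

Update 1:
  P(E) = 0.8857 × 0.6643 + 0.2429 × 0.3357 = 0.58837051 + 0.08154153 = 0.66991204
  P(H|E) = 0.58837051 / 0.66991204 = 0.8783

Final posterior: 0.8783


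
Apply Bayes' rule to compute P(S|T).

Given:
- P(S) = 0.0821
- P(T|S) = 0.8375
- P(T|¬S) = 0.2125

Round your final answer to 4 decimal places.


Bayes' theorem: P(S|T) = P(T|S) × P(S) / P(T)

Step 1: Calculate P(T) using law of total probability
P(T) = P(T|S)P(S) + P(T|¬S)P(¬S)
     = 0.8375 × 0.0821 + 0.2125 × 0.9179
     = 0.06875875 + 0.19505375
     = 0.26381250

Step 2: Apply Bayes' theorem
P(S|T) = P(T|S) × P(S) / P(T)
       = 0.06875875 / 0.26381250
       = 0.2606


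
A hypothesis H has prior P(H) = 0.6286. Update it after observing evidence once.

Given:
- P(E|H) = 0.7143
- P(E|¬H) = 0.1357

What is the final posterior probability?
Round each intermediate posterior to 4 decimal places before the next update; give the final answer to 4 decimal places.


Sequential Bayesian updating:

Initial prior: P(H) = 0.6286

Update 1:
  P(E) = 0.7143 × 0.6286 + 0.1357 × 0.3714 = 0.44900898 + 0.05039898 = 0.49940796
  P(H|E) = 0.44900898 / 0.49940796 = 0.8991

Final posterior: 0.8991


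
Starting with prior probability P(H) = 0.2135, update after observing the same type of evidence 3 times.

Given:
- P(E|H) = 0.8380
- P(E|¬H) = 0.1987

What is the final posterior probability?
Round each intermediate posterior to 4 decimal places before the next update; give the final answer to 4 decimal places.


Sequential Bayesian updating:

Initial prior: P(H) = 0.2135

Update 1:
  P(E) = 0.8380 × 0.2135 + 0.1987 × 0.7865 = 0.17891300 + 0.15627755 = 0.33519055
  P(H|E) = 0.17891300 / 0.33519055 = 0.5338

Update 2:
  P(E) = 0.8380 × 0.5338 + 0.1987 × 0.4662 = 0.44732440 + 0.09263394 = 0.53995834
  P(H|E) = 0.44732440 / 0.53995834 = 0.8284

Update 3:
  P(E) = 0.8380 × 0.8284 + 0.1987 × 0.1716 = 0.69419920 + 0.03409692 = 0.72829612
  P(H|E) = 0.69419920 / 0.72829612 = 0.9532

Final posterior: 0.9532


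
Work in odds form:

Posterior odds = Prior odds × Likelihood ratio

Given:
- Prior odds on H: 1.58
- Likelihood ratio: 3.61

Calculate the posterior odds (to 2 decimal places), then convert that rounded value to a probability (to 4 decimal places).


Step 1: Calculate posterior odds
Posterior odds = Prior odds × LR
               = 1.58 × 3.61
               = 5.70

Step 2: Convert to probability
P(H|E) = Posterior odds / (1 + Posterior odds)
       = 5.70 / (1 + 5.70)
       = 5.70 / 6.70
       = 0.8507

The evidence increased P(H) from 0.6124 to 0.8507.


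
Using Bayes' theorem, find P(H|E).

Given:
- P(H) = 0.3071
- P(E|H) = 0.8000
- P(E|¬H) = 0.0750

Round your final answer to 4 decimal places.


Bayes' theorem: P(H|E) = P(E|H) × P(H) / P(E)

Step 1: Calculate P(E) using law of total probability
P(E) = P(E|H)P(H) + P(E|¬H)P(¬H)
     = 0.8000 × 0.3071 + 0.0750 × 0.6929
     = 0.24568000 + 0.05196750
     = 0.29764750

Step 2: Apply Bayes' theorem
P(H|E) = P(E|H) × P(H) / P(E)
       = 0.24568000 / 0.29764750
       = 0.8254


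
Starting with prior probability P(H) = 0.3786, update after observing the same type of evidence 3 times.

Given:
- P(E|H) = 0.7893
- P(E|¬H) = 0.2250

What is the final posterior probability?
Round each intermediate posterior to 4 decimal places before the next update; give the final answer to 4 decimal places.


Sequential Bayesian updating:

Initial prior: P(H) = 0.3786

Update 1:
  P(E) = 0.7893 × 0.3786 + 0.2250 × 0.6214 = 0.29882898 + 0.13981500 = 0.43864398
  P(H|E) = 0.29882898 / 0.43864398 = 0.6813

Update 2:
  P(E) = 0.7893 × 0.6813 + 0.2250 × 0.3187 = 0.53775009 + 0.07170750 = 0.60945759
  P(H|E) = 0.53775009 / 0.60945759 = 0.8823

Update 3:
  P(E) = 0.7893 × 0.8823 + 0.2250 × 0.1177 = 0.69639939 + 0.02648250 = 0.72288189
  P(H|E) = 0.69639939 / 0.72288189 = 0.9634

Final posterior: 0.9634


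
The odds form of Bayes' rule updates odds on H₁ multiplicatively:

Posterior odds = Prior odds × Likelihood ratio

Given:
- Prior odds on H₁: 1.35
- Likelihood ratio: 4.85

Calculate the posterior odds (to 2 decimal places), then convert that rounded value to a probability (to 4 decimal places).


Step 1: Calculate posterior odds
Posterior odds = Prior odds × LR
               = 1.35 × 4.85
               = 6.55

Step 2: Convert to probability
P(H₁|E) = Posterior odds / (1 + Posterior odds)
       = 6.55 / (1 + 6.55)
       = 6.55 / 7.55
       = 0.8675

The evidence increased P(H₁) from 0.5745 to 0.8675.


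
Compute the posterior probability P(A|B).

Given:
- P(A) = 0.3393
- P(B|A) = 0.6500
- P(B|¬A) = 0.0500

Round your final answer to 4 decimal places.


Bayes' theorem: P(A|B) = P(B|A) × P(A) / P(B)

Step 1: Calculate P(B) using law of total probability
P(B) = P(B|A)P(A) + P(B|¬A)P(¬A)
     = 0.6500 × 0.3393 + 0.0500 × 0.6607
     = 0.22054500 + 0.03303500
     = 0.25358000

Step 2: Apply Bayes' theorem
P(A|B) = P(B|A) × P(A) / P(B)
       = 0.22054500 / 0.25358000
       = 0.8697


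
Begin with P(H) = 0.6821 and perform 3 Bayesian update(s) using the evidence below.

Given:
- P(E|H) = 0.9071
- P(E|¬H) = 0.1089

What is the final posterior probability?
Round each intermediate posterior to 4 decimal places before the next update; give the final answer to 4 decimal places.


Sequential Bayesian updating:

Initial prior: P(H) = 0.6821

Update 1:
  P(E) = 0.9071 × 0.6821 + 0.1089 × 0.3179 = 0.61873291 + 0.03461931 = 0.65335222
  P(H|E) = 0.61873291 / 0.65335222 = 0.9470

Update 2:
  P(E) = 0.9071 × 0.9470 + 0.1089 × 0.0530 = 0.85902370 + 0.00577170 = 0.86479540
  P(H|E) = 0.85902370 / 0.86479540 = 0.9933

Update 3:
  P(E) = 0.9071 × 0.9933 + 0.1089 × 0.0067 = 0.90102243 + 0.00072963 = 0.90175206
  P(H|E) = 0.90102243 / 0.90175206 = 0.9992

Final posterior: 0.9992


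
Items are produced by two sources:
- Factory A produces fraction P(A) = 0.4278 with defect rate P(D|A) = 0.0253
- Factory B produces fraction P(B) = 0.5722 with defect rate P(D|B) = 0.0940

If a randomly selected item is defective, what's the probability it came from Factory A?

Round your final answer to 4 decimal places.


Let A = from Factory A, D = defective

Given:
- P(A) = 0.4278, P(B) = 0.5722
- P(D|A) = 0.0253, P(D|B) = 0.0940

Step 1: Find P(D)
P(D) = P(D|A)P(A) + P(D|B)P(B)
     = 0.0253 × 0.4278 + 0.0940 × 0.5722
     = 0.01082334 + 0.05378680
     = 0.06461014

Step 2: Apply Bayes' theorem
P(A|D) = P(D|A)P(A) / P(D)
       = 0.01082334 / 0.06461014
       = 0.1675


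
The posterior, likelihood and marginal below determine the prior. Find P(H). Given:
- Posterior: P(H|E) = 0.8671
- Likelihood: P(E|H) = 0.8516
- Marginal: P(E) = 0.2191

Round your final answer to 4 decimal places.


From Bayes' theorem: P(H|E) = P(E|H) × P(H) / P(E)

Rearranging for P(H):
P(H) = P(H|E) × P(E) / P(E|H)
     = 0.8671 × 0.2191 / 0.8516
     = 0.18998161 / 0.8516
     = 0.2231


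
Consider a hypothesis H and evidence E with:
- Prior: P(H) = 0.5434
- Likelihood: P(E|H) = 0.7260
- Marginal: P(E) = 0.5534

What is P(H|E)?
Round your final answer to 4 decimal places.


Using Bayes' theorem:

P(H|E) = P(E|H) × P(H) / P(E)
       = 0.7260 × 0.5434 / 0.5534
       = 0.39450840 / 0.5534
       = 0.7129

The evidence strengthens our belief in H.
Prior: 0.5434 → Posterior: 0.7129


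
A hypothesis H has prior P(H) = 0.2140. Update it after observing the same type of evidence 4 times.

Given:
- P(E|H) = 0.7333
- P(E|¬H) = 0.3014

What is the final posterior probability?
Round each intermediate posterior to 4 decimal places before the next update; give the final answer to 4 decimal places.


Sequential Bayesian updating:

Initial prior: P(H) = 0.2140

Update 1:
  P(E) = 0.7333 × 0.2140 + 0.3014 × 0.7860 = 0.15692620 + 0.23690040 = 0.39382660
  P(H|E) = 0.15692620 / 0.39382660 = 0.3985

Update 2:
  P(E) = 0.7333 × 0.3985 + 0.3014 × 0.6015 = 0.29222005 + 0.18129210 = 0.47351215
  P(H|E) = 0.29222005 / 0.47351215 = 0.6171

Update 3:
  P(E) = 0.7333 × 0.6171 + 0.3014 × 0.3829 = 0.45251943 + 0.11540606 = 0.56792549
  P(H|E) = 0.45251943 / 0.56792549 = 0.7968

Update 4:
  P(E) = 0.7333 × 0.7968 + 0.3014 × 0.2032 = 0.58429344 + 0.06124448 = 0.64553792
  P(H|E) = 0.58429344 / 0.64553792 = 0.9051

Final posterior: 0.9051


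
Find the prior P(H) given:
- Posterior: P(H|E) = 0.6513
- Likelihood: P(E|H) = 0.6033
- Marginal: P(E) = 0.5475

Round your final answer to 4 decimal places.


From Bayes' theorem: P(H|E) = P(E|H) × P(H) / P(E)

Rearranging for P(H):
P(H) = P(H|E) × P(E) / P(E|H)
     = 0.6513 × 0.5475 / 0.6033
     = 0.35658675 / 0.6033
     = 0.5911


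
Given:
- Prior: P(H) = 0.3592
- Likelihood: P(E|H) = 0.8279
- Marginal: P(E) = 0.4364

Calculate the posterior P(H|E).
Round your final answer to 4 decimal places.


Using Bayes' theorem:

P(H|E) = P(E|H) × P(H) / P(E)
       = 0.8279 × 0.3592 / 0.4364
       = 0.29738168 / 0.4364
       = 0.6814

The evidence strengthens our belief in H.
Prior: 0.3592 → Posterior: 0.6814


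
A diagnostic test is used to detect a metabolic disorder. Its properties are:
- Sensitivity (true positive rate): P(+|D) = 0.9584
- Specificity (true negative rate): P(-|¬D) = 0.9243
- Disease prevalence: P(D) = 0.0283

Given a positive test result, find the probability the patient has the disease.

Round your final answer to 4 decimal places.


Let D = has disease, + = positive test

Given:
- P(D) = 0.0283 (prevalence)
- P(+|D) = 0.9584 (sensitivity)
- P(-|¬D) = 0.9243 (specificity)
- P(+|¬D) = 0.0757 (false positive rate = 1 - specificity)

Step 1: Find P(+)
P(+) = P(+|D)P(D) + P(+|¬D)P(¬D)
     = 0.9584 × 0.0283 + 0.0757 × 0.9717
     = 0.02712272 + 0.07355769
     = 0.10068041

Step 2: Apply Bayes' theorem for P(D|+)
P(D|+) = P(+|D)P(D) / P(+)
       = 0.02712272 / 0.10068041
       = 0.2694


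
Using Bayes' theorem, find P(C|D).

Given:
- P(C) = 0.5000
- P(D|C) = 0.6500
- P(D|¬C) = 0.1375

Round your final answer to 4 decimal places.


Bayes' theorem: P(C|D) = P(D|C) × P(C) / P(D)

Step 1: Calculate P(D) using law of total probability
P(D) = P(D|C)P(C) + P(D|¬C)P(¬C)
     = 0.6500 × 0.5000 + 0.1375 × 0.5000
     = 0.32500000 + 0.06875000
     = 0.39375000

Step 2: Apply Bayes' theorem
P(C|D) = P(D|C) × P(C) / P(D)
       = 0.32500000 / 0.39375000
       = 0.8254


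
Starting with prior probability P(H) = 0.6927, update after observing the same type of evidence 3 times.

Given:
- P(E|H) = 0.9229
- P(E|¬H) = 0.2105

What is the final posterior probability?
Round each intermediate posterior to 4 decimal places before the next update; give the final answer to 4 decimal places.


Sequential Bayesian updating:

Initial prior: P(H) = 0.6927

Update 1:
  P(E) = 0.9229 × 0.6927 + 0.2105 × 0.3073 = 0.63929283 + 0.06468665 = 0.70397948
  P(H|E) = 0.63929283 / 0.70397948 = 0.9081

Update 2:
  P(E) = 0.9229 × 0.9081 + 0.2105 × 0.0919 = 0.83808549 + 0.01934495 = 0.85743044
  P(H|E) = 0.83808549 / 0.85743044 = 0.9774

Update 3:
  P(E) = 0.9229 × 0.9774 + 0.2105 × 0.0226 = 0.90204246 + 0.00475730 = 0.90679976
  P(H|E) = 0.90204246 / 0.90679976 = 0.9948

Final posterior: 0.9948


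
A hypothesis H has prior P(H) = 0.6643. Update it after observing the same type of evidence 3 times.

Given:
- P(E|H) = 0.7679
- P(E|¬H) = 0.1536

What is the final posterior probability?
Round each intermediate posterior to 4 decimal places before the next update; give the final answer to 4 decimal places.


Sequential Bayesian updating:

Initial prior: P(H) = 0.6643

Update 1:
  P(E) = 0.7679 × 0.6643 + 0.1536 × 0.3357 = 0.51011597 + 0.05156352 = 0.56167949
  P(H|E) = 0.51011597 / 0.56167949 = 0.9082

Update 2:
  P(E) = 0.7679 × 0.9082 + 0.1536 × 0.0918 = 0.69740678 + 0.01410048 = 0.71150726
  P(H|E) = 0.69740678 / 0.71150726 = 0.9802

Update 3:
  P(E) = 0.7679 × 0.9802 + 0.1536 × 0.0198 = 0.75269558 + 0.00304128 = 0.75573686
  P(H|E) = 0.75269558 / 0.75573686 = 0.9960

Final posterior: 0.9960


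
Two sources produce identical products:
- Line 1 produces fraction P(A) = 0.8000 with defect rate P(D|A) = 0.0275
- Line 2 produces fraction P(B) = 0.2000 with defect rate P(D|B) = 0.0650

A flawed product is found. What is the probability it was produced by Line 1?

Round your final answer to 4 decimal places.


Let A = from Line 1, D = flawed

Given:
- P(A) = 0.8000, P(B) = 0.2000
- P(D|A) = 0.0275, P(D|B) = 0.0650

Step 1: Find P(D)
P(D) = P(D|A)P(A) + P(D|B)P(B)
     = 0.0275 × 0.8000 + 0.0650 × 0.2000
     = 0.02200000 + 0.01300000
     = 0.03500000

Step 2: Apply Bayes' theorem
P(A|D) = P(D|A)P(A) / P(D)
       = 0.02200000 / 0.03500000
       = 0.6286


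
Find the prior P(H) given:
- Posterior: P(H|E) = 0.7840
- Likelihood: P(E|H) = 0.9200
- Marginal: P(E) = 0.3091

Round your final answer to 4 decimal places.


From Bayes' theorem: P(H|E) = P(E|H) × P(H) / P(E)

Rearranging for P(H):
P(H) = P(H|E) × P(E) / P(E|H)
     = 0.7840 × 0.3091 / 0.9200
     = 0.24233440 / 0.9200
     = 0.2634


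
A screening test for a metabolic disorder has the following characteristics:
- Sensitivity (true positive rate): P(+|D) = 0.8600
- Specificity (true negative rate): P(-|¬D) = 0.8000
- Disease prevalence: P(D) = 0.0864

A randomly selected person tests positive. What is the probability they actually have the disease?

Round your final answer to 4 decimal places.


Let D = has disease, + = positive test

Given:
- P(D) = 0.0864 (prevalence)
- P(+|D) = 0.8600 (sensitivity)
- P(-|¬D) = 0.8000 (specificity)
- P(+|¬D) = 0.2000 (false positive rate = 1 - specificity)

Step 1: Find P(+)
P(+) = P(+|D)P(D) + P(+|¬D)P(¬D)
     = 0.8600 × 0.0864 + 0.2000 × 0.9136
     = 0.07430400 + 0.18272000
     = 0.25702400

Step 2: Apply Bayes' theorem for P(D|+)
P(D|+) = P(+|D)P(D) / P(+)
       = 0.07430400 / 0.25702400
       = 0.2891


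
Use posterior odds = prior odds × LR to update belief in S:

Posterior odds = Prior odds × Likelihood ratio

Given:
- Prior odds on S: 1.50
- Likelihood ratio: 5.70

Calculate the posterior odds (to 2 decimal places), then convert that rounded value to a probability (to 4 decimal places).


Step 1: Calculate posterior odds
Posterior odds = Prior odds × LR
               = 1.50 × 5.70
               = 8.55

Step 2: Convert to probability
P(S|E) = Posterior odds / (1 + Posterior odds)
       = 8.55 / (1 + 8.55)
       = 8.55 / 9.55
       = 0.8953

The evidence increased P(S) from 0.6000 to 0.8953.


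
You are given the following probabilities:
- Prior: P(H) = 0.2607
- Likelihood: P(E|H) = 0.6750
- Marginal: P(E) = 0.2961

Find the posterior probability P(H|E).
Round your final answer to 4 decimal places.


Using Bayes' theorem:

P(H|E) = P(E|H) × P(H) / P(E)
       = 0.6750 × 0.2607 / 0.2961
       = 0.17597250 / 0.2961
       = 0.5943

The evidence strengthens our belief in H.
Prior: 0.2607 → Posterior: 0.5943


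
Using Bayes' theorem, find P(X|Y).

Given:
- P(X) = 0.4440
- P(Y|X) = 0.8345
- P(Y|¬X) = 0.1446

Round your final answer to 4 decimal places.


Bayes' theorem: P(X|Y) = P(Y|X) × P(X) / P(Y)

Step 1: Calculate P(Y) using law of total probability
P(Y) = P(Y|X)P(X) + P(Y|¬X)P(¬X)
     = 0.8345 × 0.4440 + 0.1446 × 0.5560
     = 0.37051800 + 0.08039760
     = 0.45091560

Step 2: Apply Bayes' theorem
P(X|Y) = P(Y|X) × P(X) / P(Y)
       = 0.37051800 / 0.45091560
       = 0.8217


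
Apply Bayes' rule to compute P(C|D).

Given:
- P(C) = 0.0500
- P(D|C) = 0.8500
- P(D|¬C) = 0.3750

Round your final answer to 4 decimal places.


Bayes' theorem: P(C|D) = P(D|C) × P(C) / P(D)

Step 1: Calculate P(D) using law of total probability
P(D) = P(D|C)P(C) + P(D|¬C)P(¬C)
     = 0.8500 × 0.0500 + 0.3750 × 0.9500
     = 0.04250000 + 0.35625000
     = 0.39875000

Step 2: Apply Bayes' theorem
P(C|D) = P(D|C) × P(C) / P(D)
       = 0.04250000 / 0.39875000
       = 0.1066


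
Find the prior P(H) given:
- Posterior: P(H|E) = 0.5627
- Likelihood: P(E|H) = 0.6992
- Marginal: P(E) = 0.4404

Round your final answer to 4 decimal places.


From Bayes' theorem: P(H|E) = P(E|H) × P(H) / P(E)

Rearranging for P(H):
P(H) = P(H|E) × P(E) / P(E|H)
     = 0.5627 × 0.4404 / 0.6992
     = 0.24781308 / 0.6992
     = 0.3544


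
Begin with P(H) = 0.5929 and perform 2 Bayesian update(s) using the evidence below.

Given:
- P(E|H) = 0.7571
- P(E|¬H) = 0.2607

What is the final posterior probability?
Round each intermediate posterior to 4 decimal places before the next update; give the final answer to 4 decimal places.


Sequential Bayesian updating:

Initial prior: P(H) = 0.5929

Update 1:
  P(E) = 0.7571 × 0.5929 + 0.2607 × 0.4071 = 0.44888459 + 0.10613097 = 0.55501556
  P(H|E) = 0.44888459 / 0.55501556 = 0.8088

Update 2:
  P(E) = 0.7571 × 0.8088 + 0.2607 × 0.1912 = 0.61234248 + 0.04984584 = 0.66218832
  P(H|E) = 0.61234248 / 0.66218832 = 0.9247

Final posterior: 0.9247


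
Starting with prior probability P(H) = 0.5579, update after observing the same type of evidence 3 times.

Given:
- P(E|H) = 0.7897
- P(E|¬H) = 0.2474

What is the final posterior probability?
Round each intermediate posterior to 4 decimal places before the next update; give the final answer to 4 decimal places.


Sequential Bayesian updating:

Initial prior: P(H) = 0.5579

Update 1:
  P(E) = 0.7897 × 0.5579 + 0.2474 × 0.4421 = 0.44057363 + 0.10937554 = 0.54994917
  P(H|E) = 0.44057363 / 0.54994917 = 0.8011

Update 2:
  P(E) = 0.7897 × 0.8011 + 0.2474 × 0.1989 = 0.63262867 + 0.04920786 = 0.68183653
  P(H|E) = 0.63262867 / 0.68183653 = 0.9278

Update 3:
  P(E) = 0.7897 × 0.9278 + 0.2474 × 0.0722 = 0.73268366 + 0.01786228 = 0.75054594
  P(H|E) = 0.73268366 / 0.75054594 = 0.9762

Final posterior: 0.9762


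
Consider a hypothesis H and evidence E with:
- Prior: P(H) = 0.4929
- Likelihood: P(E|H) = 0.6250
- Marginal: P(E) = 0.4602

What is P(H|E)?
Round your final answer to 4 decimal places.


Using Bayes' theorem:

P(H|E) = P(E|H) × P(H) / P(E)
       = 0.6250 × 0.4929 / 0.4602
       = 0.30806250 / 0.4602
       = 0.6694

The evidence strengthens our belief in H.
Prior: 0.4929 → Posterior: 0.6694


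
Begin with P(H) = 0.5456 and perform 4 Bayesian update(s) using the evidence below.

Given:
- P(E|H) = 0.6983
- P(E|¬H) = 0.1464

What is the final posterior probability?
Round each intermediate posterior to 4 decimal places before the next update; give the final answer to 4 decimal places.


Sequential Bayesian updating:

Initial prior: P(H) = 0.5456

Update 1:
  P(E) = 0.6983 × 0.5456 + 0.1464 × 0.4544 = 0.38099248 + 0.06652416 = 0.44751664
  P(H|E) = 0.38099248 / 0.44751664 = 0.8513

Update 2:
  P(E) = 0.6983 × 0.8513 + 0.1464 × 0.1487 = 0.59446279 + 0.02176968 = 0.61623247
  P(H|E) = 0.59446279 / 0.61623247 = 0.9647

Update 3:
  P(E) = 0.6983 × 0.9647 + 0.1464 × 0.0353 = 0.67365001 + 0.00516792 = 0.67881793
  P(H|E) = 0.67365001 / 0.67881793 = 0.9924

Update 4:
  P(E) = 0.6983 × 0.9924 + 0.1464 × 0.0076 = 0.69299292 + 0.00111264 = 0.69410556
  P(H|E) = 0.69299292 / 0.69410556 = 0.9984

Final posterior: 0.9984


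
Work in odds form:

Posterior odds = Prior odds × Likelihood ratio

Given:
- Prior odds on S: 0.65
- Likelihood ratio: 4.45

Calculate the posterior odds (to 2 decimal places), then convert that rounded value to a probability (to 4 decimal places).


Step 1: Calculate posterior odds
Posterior odds = Prior odds × LR
               = 0.65 × 4.45
               = 2.89

Step 2: Convert to probability
P(S|E) = Posterior odds / (1 + Posterior odds)
       = 2.89 / (1 + 2.89)
       = 2.89 / 3.89
       = 0.7429

The evidence increased P(S) from 0.3939 to 0.7429.


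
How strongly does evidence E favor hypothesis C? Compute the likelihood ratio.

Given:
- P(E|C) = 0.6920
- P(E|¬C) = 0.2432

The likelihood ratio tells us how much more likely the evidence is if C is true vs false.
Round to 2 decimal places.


Likelihood Ratio (LR) = P(E|C) / P(E|¬C)

LR = 0.6920 / 0.2432
   = 2.85

The evidence is 2.85 times more likely if C is true than if C is false.
LR > 1, so observing E raises the odds in favor of C.


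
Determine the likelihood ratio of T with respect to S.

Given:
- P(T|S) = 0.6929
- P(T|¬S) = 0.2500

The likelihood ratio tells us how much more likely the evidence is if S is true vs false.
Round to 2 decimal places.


Likelihood Ratio (LR) = P(T|S) / P(T|¬S)

LR = 0.6929 / 0.2500
   = 2.77

The evidence is 2.77 times more likely if S is true than if S is false.
Since LR > 1, the evidence supports S over ¬S.


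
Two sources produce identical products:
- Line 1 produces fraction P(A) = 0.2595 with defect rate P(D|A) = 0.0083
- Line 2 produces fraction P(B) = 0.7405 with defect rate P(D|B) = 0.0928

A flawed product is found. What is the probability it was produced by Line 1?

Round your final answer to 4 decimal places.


Let A = from Line 1, D = flawed

Given:
- P(A) = 0.2595, P(B) = 0.7405
- P(D|A) = 0.0083, P(D|B) = 0.0928

Step 1: Find P(D)
P(D) = P(D|A)P(A) + P(D|B)P(B)
     = 0.0083 × 0.2595 + 0.0928 × 0.7405
     = 0.00215385 + 0.06871840
     = 0.07087225

Step 2: Apply Bayes' theorem
P(A|D) = P(D|A)P(A) / P(D)
       = 0.00215385 / 0.07087225
       = 0.0304


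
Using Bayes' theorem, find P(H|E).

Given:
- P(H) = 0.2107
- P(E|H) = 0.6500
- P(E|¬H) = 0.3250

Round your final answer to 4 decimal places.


Bayes' theorem: P(H|E) = P(E|H) × P(H) / P(E)

Step 1: Calculate P(E) using law of total probability
P(E) = P(E|H)P(H) + P(E|¬H)P(¬H)
     = 0.6500 × 0.2107 + 0.3250 × 0.7893
     = 0.13695500 + 0.25652250
     = 0.39347750

Step 2: Apply Bayes' theorem
P(H|E) = P(E|H) × P(H) / P(E)
       = 0.13695500 / 0.39347750
       = 0.3481


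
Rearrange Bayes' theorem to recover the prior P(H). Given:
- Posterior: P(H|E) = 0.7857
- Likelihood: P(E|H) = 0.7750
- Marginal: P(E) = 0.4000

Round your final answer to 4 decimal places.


From Bayes' theorem: P(H|E) = P(E|H) × P(H) / P(E)

Rearranging for P(H):
P(H) = P(H|E) × P(E) / P(E|H)
     = 0.7857 × 0.4000 / 0.7750
     = 0.31428000 / 0.7750
     = 0.4055


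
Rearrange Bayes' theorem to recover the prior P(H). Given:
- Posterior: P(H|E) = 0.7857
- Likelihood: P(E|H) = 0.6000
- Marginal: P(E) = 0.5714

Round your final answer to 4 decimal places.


From Bayes' theorem: P(H|E) = P(E|H) × P(H) / P(E)

Rearranging for P(H):
P(H) = P(H|E) × P(E) / P(E|H)
     = 0.7857 × 0.5714 / 0.6000
     = 0.44894898 / 0.6000
     = 0.7482


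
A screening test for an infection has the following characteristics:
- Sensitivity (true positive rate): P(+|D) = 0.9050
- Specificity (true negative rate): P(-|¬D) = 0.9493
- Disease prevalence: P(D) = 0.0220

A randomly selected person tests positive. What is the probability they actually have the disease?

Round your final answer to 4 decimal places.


Let D = has disease, + = positive test

Given:
- P(D) = 0.0220 (prevalence)
- P(+|D) = 0.9050 (sensitivity)
- P(-|¬D) = 0.9493 (specificity)
- P(+|¬D) = 0.0507 (false positive rate = 1 - specificity)

Step 1: Find P(+)
P(+) = P(+|D)P(D) + P(+|¬D)P(¬D)
     = 0.9050 × 0.0220 + 0.0507 × 0.9780
     = 0.01991000 + 0.04958460
     = 0.06949460

Step 2: Apply Bayes' theorem for P(D|+)
P(D|+) = P(+|D)P(D) / P(+)
       = 0.01991000 / 0.06949460
       = 0.2865


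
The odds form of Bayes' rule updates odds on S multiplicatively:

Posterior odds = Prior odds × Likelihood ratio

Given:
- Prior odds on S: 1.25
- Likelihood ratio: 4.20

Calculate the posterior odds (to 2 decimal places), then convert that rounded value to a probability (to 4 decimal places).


Step 1: Calculate posterior odds
Posterior odds = Prior odds × LR
               = 1.25 × 4.20
               = 5.25

Step 2: Convert to probability
P(S|E) = Posterior odds / (1 + Posterior odds)
       = 5.25 / (1 + 5.25)
       = 5.25 / 6.25
       = 0.8400

The evidence increased P(S) from 0.5556 to 0.8400.


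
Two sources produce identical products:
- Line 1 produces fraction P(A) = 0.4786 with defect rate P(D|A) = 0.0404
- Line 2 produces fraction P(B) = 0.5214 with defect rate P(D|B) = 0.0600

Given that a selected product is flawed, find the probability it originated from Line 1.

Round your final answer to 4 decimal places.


Let A = from Line 1, D = flawed

Given:
- P(A) = 0.4786, P(B) = 0.5214
- P(D|A) = 0.0404, P(D|B) = 0.0600

Step 1: Find P(D)
P(D) = P(D|A)P(A) + P(D|B)P(B)
     = 0.0404 × 0.4786 + 0.0600 × 0.5214
     = 0.01933544 + 0.03128400
     = 0.05061944

Step 2: Apply Bayes' theorem
P(A|D) = P(D|A)P(A) / P(D)
       = 0.01933544 / 0.05061944
       = 0.3820
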